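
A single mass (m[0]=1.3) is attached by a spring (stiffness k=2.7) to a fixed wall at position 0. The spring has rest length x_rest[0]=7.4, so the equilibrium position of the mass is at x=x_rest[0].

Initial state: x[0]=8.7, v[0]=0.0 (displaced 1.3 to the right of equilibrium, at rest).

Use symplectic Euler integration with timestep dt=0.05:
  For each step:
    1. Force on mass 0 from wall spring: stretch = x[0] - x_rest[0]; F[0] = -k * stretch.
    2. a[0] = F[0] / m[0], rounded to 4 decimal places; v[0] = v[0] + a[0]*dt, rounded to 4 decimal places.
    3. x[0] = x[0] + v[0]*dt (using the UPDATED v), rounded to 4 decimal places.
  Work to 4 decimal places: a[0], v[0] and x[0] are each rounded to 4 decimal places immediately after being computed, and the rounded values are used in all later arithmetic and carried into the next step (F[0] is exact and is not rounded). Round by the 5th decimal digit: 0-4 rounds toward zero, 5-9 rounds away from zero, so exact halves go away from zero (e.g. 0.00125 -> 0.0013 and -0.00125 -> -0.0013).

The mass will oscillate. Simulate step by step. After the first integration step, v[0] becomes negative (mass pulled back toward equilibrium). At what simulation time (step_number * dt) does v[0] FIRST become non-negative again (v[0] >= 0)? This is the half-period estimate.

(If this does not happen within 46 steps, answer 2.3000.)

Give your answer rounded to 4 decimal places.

Answer: 2.2000

Derivation:
Step 0: x=[8.7000] v=[0.0000]
Step 1: x=[8.6933] v=[-0.1350]
Step 2: x=[8.6798] v=[-0.2693]
Step 3: x=[8.6597] v=[-0.4022]
Step 4: x=[8.6331] v=[-0.5330]
Step 5: x=[8.6000] v=[-0.6611]
Step 6: x=[8.5607] v=[-0.7857]
Step 7: x=[8.5154] v=[-0.9062]
Step 8: x=[8.4643] v=[-1.0220]
Step 9: x=[8.4077] v=[-1.1325]
Step 10: x=[8.3458] v=[-1.2371]
Step 11: x=[8.2790] v=[-1.3353]
Step 12: x=[8.2077] v=[-1.4266]
Step 13: x=[8.1322] v=[-1.5105]
Step 14: x=[8.0529] v=[-1.5865]
Step 15: x=[7.9702] v=[-1.6543]
Step 16: x=[7.8845] v=[-1.7135]
Step 17: x=[7.7963] v=[-1.7638]
Step 18: x=[7.7061] v=[-1.8050]
Step 19: x=[7.6143] v=[-1.8368]
Step 20: x=[7.5213] v=[-1.8591]
Step 21: x=[7.4277] v=[-1.8717]
Step 22: x=[7.3340] v=[-1.8746]
Step 23: x=[7.2406] v=[-1.8677]
Step 24: x=[7.1480] v=[-1.8511]
Step 25: x=[7.0568] v=[-1.8249]
Step 26: x=[6.9673] v=[-1.7893]
Step 27: x=[6.8801] v=[-1.7444]
Step 28: x=[6.7956] v=[-1.6904]
Step 29: x=[6.7142] v=[-1.6276]
Step 30: x=[6.6364] v=[-1.5564]
Step 31: x=[6.5625] v=[-1.4771]
Step 32: x=[6.4930] v=[-1.3901]
Step 33: x=[6.4282] v=[-1.2959]
Step 34: x=[6.3685] v=[-1.1950]
Step 35: x=[6.3141] v=[-1.0879]
Step 36: x=[6.2653] v=[-0.9751]
Step 37: x=[6.2224] v=[-0.8573]
Step 38: x=[6.1857] v=[-0.7350]
Step 39: x=[6.1553] v=[-0.6089]
Step 40: x=[6.1313] v=[-0.4796]
Step 41: x=[6.1139] v=[-0.3479]
Step 42: x=[6.1032] v=[-0.2143]
Step 43: x=[6.0992] v=[-0.0796]
Step 44: x=[6.1020] v=[0.0555]
First v>=0 after going negative at step 44, time=2.2000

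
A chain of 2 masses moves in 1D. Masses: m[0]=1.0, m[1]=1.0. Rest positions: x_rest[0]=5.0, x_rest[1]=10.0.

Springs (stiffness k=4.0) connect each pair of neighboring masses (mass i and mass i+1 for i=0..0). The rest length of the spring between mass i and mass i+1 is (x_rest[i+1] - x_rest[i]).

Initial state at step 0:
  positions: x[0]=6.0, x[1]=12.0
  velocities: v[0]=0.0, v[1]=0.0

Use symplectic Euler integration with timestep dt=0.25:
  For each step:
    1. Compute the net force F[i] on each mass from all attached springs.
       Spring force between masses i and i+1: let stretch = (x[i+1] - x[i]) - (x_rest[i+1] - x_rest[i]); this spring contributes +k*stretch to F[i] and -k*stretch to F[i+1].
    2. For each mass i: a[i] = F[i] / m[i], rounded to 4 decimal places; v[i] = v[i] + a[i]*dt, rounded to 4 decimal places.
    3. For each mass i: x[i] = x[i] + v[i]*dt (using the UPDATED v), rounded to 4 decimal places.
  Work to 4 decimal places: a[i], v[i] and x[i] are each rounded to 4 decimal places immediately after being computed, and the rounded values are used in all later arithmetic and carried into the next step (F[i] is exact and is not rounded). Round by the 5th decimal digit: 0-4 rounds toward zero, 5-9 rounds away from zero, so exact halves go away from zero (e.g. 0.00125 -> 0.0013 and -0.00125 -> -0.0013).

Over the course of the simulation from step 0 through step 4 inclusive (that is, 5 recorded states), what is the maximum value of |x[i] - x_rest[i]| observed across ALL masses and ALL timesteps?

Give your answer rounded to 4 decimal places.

Answer: 2.0313

Derivation:
Step 0: x=[6.0000 12.0000] v=[0.0000 0.0000]
Step 1: x=[6.2500 11.7500] v=[1.0000 -1.0000]
Step 2: x=[6.6250 11.3750] v=[1.5000 -1.5000]
Step 3: x=[6.9375 11.0625] v=[1.2500 -1.2500]
Step 4: x=[7.0313 10.9688] v=[0.3750 -0.3750]
Max displacement = 2.0313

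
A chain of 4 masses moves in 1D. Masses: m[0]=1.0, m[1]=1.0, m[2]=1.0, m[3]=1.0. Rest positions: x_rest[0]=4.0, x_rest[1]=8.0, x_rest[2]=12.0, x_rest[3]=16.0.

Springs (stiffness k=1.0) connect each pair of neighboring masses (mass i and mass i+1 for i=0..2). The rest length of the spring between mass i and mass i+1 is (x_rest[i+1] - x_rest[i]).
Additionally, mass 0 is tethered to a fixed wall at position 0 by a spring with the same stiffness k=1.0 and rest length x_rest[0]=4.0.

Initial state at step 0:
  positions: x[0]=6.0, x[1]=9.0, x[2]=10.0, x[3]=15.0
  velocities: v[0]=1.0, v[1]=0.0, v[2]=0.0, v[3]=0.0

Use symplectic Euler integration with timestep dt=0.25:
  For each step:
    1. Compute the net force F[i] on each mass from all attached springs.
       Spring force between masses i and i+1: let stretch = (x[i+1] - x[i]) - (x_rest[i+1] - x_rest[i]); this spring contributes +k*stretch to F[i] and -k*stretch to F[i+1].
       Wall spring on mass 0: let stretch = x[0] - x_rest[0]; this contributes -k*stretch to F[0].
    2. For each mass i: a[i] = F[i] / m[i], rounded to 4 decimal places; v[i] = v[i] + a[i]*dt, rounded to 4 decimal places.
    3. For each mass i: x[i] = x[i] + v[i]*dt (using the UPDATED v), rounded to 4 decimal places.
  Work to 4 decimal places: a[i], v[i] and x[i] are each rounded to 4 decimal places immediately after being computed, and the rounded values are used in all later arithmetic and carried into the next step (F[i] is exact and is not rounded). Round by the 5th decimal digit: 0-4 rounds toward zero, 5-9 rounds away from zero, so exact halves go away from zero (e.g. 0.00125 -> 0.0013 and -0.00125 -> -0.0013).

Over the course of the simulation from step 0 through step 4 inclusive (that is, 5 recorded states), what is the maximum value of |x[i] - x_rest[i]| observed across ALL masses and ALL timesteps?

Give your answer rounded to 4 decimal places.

Step 0: x=[6.0000 9.0000 10.0000 15.0000] v=[1.0000 0.0000 0.0000 0.0000]
Step 1: x=[6.0625 8.8750 10.2500 14.9375] v=[0.2500 -0.5000 1.0000 -0.2500]
Step 2: x=[5.9219 8.6602 10.7070 14.8320] v=[-0.5625 -0.8594 1.8281 -0.4219]
Step 3: x=[5.5823 8.4021 11.2939 14.7187] v=[-1.3584 -1.0323 2.3477 -0.4532]
Step 4: x=[5.0701 8.1485 11.9142 14.6414] v=[-2.0490 -1.0143 2.4810 -0.3094]
Max displacement = 2.0625

Answer: 2.0625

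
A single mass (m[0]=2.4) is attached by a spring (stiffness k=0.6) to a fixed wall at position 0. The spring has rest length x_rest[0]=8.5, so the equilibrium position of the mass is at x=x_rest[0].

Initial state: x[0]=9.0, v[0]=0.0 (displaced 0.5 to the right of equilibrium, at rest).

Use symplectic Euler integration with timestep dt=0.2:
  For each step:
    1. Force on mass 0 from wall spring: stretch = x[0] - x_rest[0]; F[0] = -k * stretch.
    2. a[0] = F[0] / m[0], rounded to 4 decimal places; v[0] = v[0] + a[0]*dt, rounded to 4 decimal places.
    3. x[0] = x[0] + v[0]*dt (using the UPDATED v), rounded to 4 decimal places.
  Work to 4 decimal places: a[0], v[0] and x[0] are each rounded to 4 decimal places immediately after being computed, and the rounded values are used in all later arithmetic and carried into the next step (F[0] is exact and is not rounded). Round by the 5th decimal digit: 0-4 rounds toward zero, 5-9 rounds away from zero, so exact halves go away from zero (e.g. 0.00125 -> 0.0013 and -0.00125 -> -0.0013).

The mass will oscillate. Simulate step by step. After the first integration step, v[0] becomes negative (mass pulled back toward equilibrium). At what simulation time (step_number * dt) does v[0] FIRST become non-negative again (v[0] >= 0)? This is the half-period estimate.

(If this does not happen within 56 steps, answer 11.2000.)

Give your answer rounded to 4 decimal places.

Answer: 6.4000

Derivation:
Step 0: x=[9.0000] v=[0.0000]
Step 1: x=[8.9950] v=[-0.0250]
Step 2: x=[8.9850] v=[-0.0498]
Step 3: x=[8.9702] v=[-0.0741]
Step 4: x=[8.9507] v=[-0.0976]
Step 5: x=[8.9267] v=[-0.1201]
Step 6: x=[8.8984] v=[-0.1414]
Step 7: x=[8.8661] v=[-0.1613]
Step 8: x=[8.8302] v=[-0.1796]
Step 9: x=[8.7910] v=[-0.1961]
Step 10: x=[8.7489] v=[-0.2107]
Step 11: x=[8.7043] v=[-0.2231]
Step 12: x=[8.6576] v=[-0.2333]
Step 13: x=[8.6094] v=[-0.2412]
Step 14: x=[8.5601] v=[-0.2467]
Step 15: x=[8.5102] v=[-0.2497]
Step 16: x=[8.4602] v=[-0.2502]
Step 17: x=[8.4106] v=[-0.2482]
Step 18: x=[8.3619] v=[-0.2437]
Step 19: x=[8.3145] v=[-0.2368]
Step 20: x=[8.2690] v=[-0.2275]
Step 21: x=[8.2258] v=[-0.2159]
Step 22: x=[8.1854] v=[-0.2022]
Step 23: x=[8.1481] v=[-0.1865]
Step 24: x=[8.1143] v=[-0.1689]
Step 25: x=[8.0844] v=[-0.1496]
Step 26: x=[8.0586] v=[-0.1288]
Step 27: x=[8.0373] v=[-0.1067]
Step 28: x=[8.0206] v=[-0.0836]
Step 29: x=[8.0087] v=[-0.0596]
Step 30: x=[8.0017] v=[-0.0350]
Step 31: x=[7.9997] v=[-0.0101]
Step 32: x=[8.0027] v=[0.0149]
First v>=0 after going negative at step 32, time=6.4000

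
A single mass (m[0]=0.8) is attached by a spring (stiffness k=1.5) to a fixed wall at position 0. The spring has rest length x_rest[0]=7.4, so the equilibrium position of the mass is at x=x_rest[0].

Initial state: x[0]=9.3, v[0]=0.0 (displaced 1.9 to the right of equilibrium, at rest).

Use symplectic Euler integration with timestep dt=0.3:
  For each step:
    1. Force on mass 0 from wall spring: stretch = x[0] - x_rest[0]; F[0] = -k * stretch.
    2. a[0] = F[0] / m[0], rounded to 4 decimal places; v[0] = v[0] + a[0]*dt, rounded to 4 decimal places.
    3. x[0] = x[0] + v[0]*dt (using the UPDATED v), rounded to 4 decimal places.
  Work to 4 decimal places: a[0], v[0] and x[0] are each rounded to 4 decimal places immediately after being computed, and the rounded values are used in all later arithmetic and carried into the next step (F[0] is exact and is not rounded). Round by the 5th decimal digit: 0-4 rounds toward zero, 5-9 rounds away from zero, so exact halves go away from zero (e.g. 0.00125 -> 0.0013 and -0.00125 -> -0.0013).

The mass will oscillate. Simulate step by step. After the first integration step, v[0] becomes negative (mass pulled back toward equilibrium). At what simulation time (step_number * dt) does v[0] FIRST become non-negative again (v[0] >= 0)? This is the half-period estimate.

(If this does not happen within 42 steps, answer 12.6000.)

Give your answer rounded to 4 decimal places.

Answer: 2.4000

Derivation:
Step 0: x=[9.3000] v=[0.0000]
Step 1: x=[8.9794] v=[-1.0688]
Step 2: x=[8.3922] v=[-1.9572]
Step 3: x=[7.6376] v=[-2.5153]
Step 4: x=[6.8429] v=[-2.6490]
Step 5: x=[6.1422] v=[-2.3356]
Step 6: x=[5.6538] v=[-1.6281]
Step 7: x=[5.4600] v=[-0.6459]
Step 8: x=[5.5936] v=[0.4454]
First v>=0 after going negative at step 8, time=2.4000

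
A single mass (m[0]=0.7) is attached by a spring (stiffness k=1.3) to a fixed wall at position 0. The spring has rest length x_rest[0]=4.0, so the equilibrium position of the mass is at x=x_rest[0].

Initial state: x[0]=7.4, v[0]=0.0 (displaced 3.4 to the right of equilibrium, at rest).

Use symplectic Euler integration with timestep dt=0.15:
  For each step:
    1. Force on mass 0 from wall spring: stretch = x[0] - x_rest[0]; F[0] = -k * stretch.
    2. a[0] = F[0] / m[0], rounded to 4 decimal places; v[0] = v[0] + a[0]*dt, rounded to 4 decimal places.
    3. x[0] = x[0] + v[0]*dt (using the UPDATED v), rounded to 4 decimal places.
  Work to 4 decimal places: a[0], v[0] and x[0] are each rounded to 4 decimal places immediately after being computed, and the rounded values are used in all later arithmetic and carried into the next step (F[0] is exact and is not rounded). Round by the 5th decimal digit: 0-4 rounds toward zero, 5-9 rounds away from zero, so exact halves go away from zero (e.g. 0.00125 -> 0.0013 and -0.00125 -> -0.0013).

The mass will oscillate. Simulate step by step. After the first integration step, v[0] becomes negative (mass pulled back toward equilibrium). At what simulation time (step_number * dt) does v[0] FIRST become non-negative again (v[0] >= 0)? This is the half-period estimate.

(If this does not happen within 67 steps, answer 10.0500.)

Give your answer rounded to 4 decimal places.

Step 0: x=[7.4000] v=[0.0000]
Step 1: x=[7.2579] v=[-0.9471]
Step 2: x=[6.9797] v=[-1.8547]
Step 3: x=[6.5770] v=[-2.6848]
Step 4: x=[6.0666] v=[-3.4027]
Step 5: x=[5.4698] v=[-3.9784]
Step 6: x=[4.8116] v=[-4.3878]
Step 7: x=[4.1195] v=[-4.6139]
Step 8: x=[3.4224] v=[-4.6472]
Step 9: x=[2.7495] v=[-4.4863]
Step 10: x=[2.1288] v=[-4.1379]
Step 11: x=[1.5863] v=[-3.6166]
Step 12: x=[1.1447] v=[-2.9442]
Step 13: x=[0.8224] v=[-2.1488]
Step 14: x=[0.6329] v=[-1.2636]
Step 15: x=[0.5841] v=[-0.3256]
Step 16: x=[0.6780] v=[0.6260]
First v>=0 after going negative at step 16, time=2.4000

Answer: 2.4000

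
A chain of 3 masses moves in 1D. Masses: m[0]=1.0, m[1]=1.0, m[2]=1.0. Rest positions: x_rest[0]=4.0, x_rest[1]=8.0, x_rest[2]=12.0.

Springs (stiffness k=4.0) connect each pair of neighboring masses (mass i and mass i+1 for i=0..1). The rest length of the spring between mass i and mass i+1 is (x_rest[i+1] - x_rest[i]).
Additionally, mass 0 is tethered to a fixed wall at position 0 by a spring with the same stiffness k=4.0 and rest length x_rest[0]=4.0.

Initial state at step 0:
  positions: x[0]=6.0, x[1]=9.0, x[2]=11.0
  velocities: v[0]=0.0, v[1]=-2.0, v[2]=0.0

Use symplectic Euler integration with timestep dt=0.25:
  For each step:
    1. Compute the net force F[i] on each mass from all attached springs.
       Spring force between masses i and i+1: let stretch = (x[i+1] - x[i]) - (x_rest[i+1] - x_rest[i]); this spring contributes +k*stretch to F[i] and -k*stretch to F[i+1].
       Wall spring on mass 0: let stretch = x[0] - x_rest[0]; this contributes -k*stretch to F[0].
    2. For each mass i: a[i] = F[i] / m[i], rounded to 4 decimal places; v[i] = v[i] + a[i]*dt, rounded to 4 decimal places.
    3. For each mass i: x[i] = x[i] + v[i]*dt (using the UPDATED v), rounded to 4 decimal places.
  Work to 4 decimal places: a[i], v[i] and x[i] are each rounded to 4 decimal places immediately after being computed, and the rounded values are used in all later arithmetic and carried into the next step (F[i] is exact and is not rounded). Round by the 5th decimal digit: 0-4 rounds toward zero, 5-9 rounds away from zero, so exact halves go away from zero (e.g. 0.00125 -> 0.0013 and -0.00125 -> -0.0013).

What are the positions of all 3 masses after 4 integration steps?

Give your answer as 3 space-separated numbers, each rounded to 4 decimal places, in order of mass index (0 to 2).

Step 0: x=[6.0000 9.0000 11.0000] v=[0.0000 -2.0000 0.0000]
Step 1: x=[5.2500 8.2500 11.5000] v=[-3.0000 -3.0000 2.0000]
Step 2: x=[3.9375 7.5625 12.1875] v=[-5.2500 -2.7500 2.7500]
Step 3: x=[2.5469 7.1250 12.7188] v=[-5.5625 -1.7500 2.1250]
Step 4: x=[1.6641 6.9414 12.8516] v=[-3.5313 -0.7343 0.5312]

Answer: 1.6641 6.9414 12.8516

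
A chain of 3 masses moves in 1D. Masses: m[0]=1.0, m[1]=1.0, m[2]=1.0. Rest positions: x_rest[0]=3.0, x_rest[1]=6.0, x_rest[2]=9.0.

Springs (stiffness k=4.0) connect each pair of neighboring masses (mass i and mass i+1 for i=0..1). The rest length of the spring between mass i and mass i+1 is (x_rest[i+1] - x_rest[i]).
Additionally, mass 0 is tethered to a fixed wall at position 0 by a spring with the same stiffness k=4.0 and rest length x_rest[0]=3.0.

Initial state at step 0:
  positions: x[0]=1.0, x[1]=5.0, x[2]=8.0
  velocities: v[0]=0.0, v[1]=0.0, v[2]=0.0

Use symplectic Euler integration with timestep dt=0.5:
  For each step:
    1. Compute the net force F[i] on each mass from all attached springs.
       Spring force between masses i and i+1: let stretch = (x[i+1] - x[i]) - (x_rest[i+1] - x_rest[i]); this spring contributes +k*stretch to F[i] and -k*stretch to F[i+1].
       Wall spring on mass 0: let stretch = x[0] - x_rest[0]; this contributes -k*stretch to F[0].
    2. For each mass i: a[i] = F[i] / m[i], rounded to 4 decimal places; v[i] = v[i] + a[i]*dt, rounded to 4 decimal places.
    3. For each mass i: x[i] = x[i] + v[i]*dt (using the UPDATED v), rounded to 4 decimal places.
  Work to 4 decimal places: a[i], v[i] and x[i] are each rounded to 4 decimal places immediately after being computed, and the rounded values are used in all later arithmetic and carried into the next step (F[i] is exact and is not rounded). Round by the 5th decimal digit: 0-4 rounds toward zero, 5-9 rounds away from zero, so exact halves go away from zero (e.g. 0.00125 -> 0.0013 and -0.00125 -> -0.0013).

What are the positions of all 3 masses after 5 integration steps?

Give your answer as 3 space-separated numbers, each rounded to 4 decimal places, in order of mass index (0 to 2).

Step 0: x=[1.0000 5.0000 8.0000] v=[0.0000 0.0000 0.0000]
Step 1: x=[4.0000 4.0000 8.0000] v=[6.0000 -2.0000 0.0000]
Step 2: x=[3.0000 7.0000 7.0000] v=[-2.0000 6.0000 -2.0000]
Step 3: x=[3.0000 6.0000 9.0000] v=[0.0000 -2.0000 4.0000]
Step 4: x=[3.0000 5.0000 11.0000] v=[0.0000 -2.0000 4.0000]
Step 5: x=[2.0000 8.0000 10.0000] v=[-2.0000 6.0000 -2.0000]

Answer: 2.0000 8.0000 10.0000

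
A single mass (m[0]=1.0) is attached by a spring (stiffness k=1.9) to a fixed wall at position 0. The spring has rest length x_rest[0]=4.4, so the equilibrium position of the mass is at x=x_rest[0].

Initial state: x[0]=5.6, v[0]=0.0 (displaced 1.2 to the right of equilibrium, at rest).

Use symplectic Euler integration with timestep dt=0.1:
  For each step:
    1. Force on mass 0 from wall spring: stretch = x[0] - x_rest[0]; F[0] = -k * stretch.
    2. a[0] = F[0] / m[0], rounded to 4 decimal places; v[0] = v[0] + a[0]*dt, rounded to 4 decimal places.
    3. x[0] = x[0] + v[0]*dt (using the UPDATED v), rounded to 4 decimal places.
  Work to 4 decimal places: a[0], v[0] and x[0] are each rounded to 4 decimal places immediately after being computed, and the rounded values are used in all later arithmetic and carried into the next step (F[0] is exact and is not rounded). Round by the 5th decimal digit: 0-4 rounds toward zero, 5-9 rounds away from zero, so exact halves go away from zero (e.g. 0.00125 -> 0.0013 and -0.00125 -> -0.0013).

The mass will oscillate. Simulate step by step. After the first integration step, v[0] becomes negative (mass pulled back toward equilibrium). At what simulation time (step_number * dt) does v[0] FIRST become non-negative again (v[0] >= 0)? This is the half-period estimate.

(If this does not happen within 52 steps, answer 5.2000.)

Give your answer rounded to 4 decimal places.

Step 0: x=[5.6000] v=[0.0000]
Step 1: x=[5.5772] v=[-0.2280]
Step 2: x=[5.5320] v=[-0.4517]
Step 3: x=[5.4653] v=[-0.6668]
Step 4: x=[5.3784] v=[-0.8692]
Step 5: x=[5.2729] v=[-1.0551]
Step 6: x=[5.1508] v=[-1.2210]
Step 7: x=[5.0144] v=[-1.3637]
Step 8: x=[4.8664] v=[-1.4804]
Step 9: x=[4.7095] v=[-1.5690]
Step 10: x=[4.5467] v=[-1.6278]
Step 11: x=[4.3811] v=[-1.6557]
Step 12: x=[4.2159] v=[-1.6521]
Step 13: x=[4.0542] v=[-1.6171]
Step 14: x=[3.8991] v=[-1.5514]
Step 15: x=[3.7535] v=[-1.4562]
Step 16: x=[3.6202] v=[-1.3334]
Step 17: x=[3.5017] v=[-1.1852]
Step 18: x=[3.4003] v=[-1.0145]
Step 19: x=[3.3178] v=[-0.8246]
Step 20: x=[3.2559] v=[-0.6190]
Step 21: x=[3.2157] v=[-0.4016]
Step 22: x=[3.1980] v=[-0.1766]
Step 23: x=[3.2032] v=[0.0518]
First v>=0 after going negative at step 23, time=2.3000

Answer: 2.3000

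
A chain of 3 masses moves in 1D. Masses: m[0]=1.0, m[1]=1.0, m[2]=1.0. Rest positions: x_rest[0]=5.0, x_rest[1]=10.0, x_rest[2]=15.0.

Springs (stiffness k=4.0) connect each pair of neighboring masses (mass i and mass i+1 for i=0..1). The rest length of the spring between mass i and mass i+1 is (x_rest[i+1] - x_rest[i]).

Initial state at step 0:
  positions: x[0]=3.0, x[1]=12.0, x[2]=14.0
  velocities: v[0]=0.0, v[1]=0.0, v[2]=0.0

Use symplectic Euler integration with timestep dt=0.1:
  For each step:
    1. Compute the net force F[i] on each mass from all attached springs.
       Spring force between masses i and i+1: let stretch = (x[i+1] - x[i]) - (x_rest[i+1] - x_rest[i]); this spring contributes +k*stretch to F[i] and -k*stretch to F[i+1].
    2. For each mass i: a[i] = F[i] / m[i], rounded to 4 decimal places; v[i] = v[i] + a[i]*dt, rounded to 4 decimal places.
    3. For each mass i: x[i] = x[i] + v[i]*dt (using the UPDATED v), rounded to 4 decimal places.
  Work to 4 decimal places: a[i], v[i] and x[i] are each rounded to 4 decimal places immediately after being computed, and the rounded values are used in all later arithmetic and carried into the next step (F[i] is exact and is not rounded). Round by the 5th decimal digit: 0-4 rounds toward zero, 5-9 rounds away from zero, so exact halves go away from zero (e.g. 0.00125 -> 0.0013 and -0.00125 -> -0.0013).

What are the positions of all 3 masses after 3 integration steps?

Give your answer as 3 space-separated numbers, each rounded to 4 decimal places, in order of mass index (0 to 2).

Step 0: x=[3.0000 12.0000 14.0000] v=[0.0000 0.0000 0.0000]
Step 1: x=[3.1600 11.7200 14.1200] v=[1.6000 -2.8000 1.2000]
Step 2: x=[3.4624 11.1936 14.3440] v=[3.0240 -5.2640 2.2400]
Step 3: x=[3.8741 10.4840 14.6420] v=[4.1165 -7.0963 2.9798]

Answer: 3.8741 10.4840 14.6420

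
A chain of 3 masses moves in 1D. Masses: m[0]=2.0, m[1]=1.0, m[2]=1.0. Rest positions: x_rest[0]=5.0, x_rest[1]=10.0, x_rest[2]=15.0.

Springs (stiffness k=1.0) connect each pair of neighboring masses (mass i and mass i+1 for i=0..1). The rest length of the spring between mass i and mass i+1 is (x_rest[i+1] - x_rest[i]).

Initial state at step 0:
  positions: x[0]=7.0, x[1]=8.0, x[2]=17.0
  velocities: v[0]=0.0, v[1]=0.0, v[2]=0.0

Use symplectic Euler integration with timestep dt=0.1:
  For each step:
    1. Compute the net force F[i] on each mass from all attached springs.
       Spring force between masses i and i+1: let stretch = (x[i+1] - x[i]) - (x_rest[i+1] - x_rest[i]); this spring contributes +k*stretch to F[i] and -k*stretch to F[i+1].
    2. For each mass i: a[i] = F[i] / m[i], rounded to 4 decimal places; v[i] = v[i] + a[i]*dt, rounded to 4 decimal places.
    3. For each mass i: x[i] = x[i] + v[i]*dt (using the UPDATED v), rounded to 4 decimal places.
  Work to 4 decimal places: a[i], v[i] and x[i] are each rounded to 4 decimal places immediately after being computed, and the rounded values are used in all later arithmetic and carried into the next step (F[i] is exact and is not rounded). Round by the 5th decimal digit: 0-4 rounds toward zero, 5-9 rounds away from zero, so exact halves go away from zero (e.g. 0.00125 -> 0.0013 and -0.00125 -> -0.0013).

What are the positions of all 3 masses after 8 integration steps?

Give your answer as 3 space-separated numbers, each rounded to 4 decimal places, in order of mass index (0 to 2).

Answer: 6.3790 10.4455 15.7968

Derivation:
Step 0: x=[7.0000 8.0000 17.0000] v=[0.0000 0.0000 0.0000]
Step 1: x=[6.9800 8.0800 16.9600] v=[-0.2000 0.8000 -0.4000]
Step 2: x=[6.9405 8.2378 16.8812] v=[-0.3950 1.5780 -0.7880]
Step 3: x=[6.8825 8.4691 16.7660] v=[-0.5801 2.3126 -1.1523]
Step 4: x=[6.8074 8.7675 16.6178] v=[-0.7508 2.9836 -1.4820]
Step 5: x=[6.7171 9.1248 16.4411] v=[-0.9028 3.5726 -1.7670]
Step 6: x=[6.6139 9.5312 16.2412] v=[-1.0324 4.0635 -1.9986]
Step 7: x=[6.5003 9.9755 16.0242] v=[-1.1365 4.4428 -2.1696]
Step 8: x=[6.3790 10.4455 15.7968] v=[-1.2127 4.7002 -2.2745]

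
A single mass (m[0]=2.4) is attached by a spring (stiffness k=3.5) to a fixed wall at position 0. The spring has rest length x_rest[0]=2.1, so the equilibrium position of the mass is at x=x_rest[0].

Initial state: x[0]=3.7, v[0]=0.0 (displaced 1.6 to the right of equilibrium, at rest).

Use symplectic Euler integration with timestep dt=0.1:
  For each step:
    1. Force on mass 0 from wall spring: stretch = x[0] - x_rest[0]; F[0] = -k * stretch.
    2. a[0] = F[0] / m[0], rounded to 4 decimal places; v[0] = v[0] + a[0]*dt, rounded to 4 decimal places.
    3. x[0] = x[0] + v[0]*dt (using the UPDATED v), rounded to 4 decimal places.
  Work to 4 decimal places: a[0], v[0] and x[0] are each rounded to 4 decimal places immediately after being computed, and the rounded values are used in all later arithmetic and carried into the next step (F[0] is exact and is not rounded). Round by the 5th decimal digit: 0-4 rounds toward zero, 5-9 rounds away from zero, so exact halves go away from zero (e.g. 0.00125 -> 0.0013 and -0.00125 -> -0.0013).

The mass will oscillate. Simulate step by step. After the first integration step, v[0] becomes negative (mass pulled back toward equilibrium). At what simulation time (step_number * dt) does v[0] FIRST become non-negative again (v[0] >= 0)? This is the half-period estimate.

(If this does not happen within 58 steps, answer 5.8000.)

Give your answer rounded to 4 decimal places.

Answer: 2.6000

Derivation:
Step 0: x=[3.7000] v=[0.0000]
Step 1: x=[3.6767] v=[-0.2333]
Step 2: x=[3.6304] v=[-0.4632]
Step 3: x=[3.5618] v=[-0.6864]
Step 4: x=[3.4718] v=[-0.8996]
Step 5: x=[3.3618] v=[-1.0997]
Step 6: x=[3.2334] v=[-1.2837]
Step 7: x=[3.0885] v=[-1.4490]
Step 8: x=[2.9292] v=[-1.5932]
Step 9: x=[2.7578] v=[-1.7141]
Step 10: x=[2.5768] v=[-1.8100]
Step 11: x=[2.3889] v=[-1.8795]
Step 12: x=[2.1967] v=[-1.9216]
Step 13: x=[2.0031] v=[-1.9357]
Step 14: x=[1.8109] v=[-1.9216]
Step 15: x=[1.6230] v=[-1.8794]
Step 16: x=[1.4420] v=[-1.8098]
Step 17: x=[1.2706] v=[-1.7138]
Step 18: x=[1.1113] v=[-1.5929]
Step 19: x=[0.9664] v=[-1.4487]
Step 20: x=[0.8381] v=[-1.2834]
Step 21: x=[0.7282] v=[-1.0994]
Step 22: x=[0.6383] v=[-0.8994]
Step 23: x=[0.5697] v=[-0.6862]
Step 24: x=[0.5234] v=[-0.4630]
Step 25: x=[0.5001] v=[-0.2331]
Step 26: x=[0.5001] v=[0.0002]
First v>=0 after going negative at step 26, time=2.6000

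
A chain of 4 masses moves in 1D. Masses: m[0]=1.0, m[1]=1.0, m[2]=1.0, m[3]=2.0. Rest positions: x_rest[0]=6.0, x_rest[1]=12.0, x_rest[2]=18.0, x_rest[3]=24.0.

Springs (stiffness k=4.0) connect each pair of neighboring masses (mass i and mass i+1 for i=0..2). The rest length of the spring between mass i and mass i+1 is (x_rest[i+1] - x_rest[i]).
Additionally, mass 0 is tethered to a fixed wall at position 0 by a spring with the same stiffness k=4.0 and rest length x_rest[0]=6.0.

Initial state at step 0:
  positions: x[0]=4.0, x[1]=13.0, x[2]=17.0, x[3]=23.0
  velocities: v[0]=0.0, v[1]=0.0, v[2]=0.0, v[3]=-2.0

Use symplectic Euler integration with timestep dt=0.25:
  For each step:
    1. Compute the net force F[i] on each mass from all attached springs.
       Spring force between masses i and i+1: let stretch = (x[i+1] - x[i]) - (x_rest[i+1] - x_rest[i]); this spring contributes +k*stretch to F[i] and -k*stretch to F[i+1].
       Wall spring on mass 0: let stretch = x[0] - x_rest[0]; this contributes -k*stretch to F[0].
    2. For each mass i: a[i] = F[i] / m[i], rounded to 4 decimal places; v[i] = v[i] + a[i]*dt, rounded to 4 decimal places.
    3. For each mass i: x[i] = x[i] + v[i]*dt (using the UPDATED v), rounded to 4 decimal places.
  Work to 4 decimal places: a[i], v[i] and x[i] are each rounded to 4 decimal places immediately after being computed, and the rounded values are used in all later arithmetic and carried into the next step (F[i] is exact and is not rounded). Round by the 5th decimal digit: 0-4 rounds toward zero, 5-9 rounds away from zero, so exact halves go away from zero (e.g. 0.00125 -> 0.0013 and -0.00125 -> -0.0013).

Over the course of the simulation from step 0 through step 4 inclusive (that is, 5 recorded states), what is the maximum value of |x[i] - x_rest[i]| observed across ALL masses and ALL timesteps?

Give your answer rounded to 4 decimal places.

Step 0: x=[4.0000 13.0000 17.0000 23.0000] v=[0.0000 0.0000 0.0000 -2.0000]
Step 1: x=[5.2500 11.7500 17.5000 22.5000] v=[5.0000 -5.0000 2.0000 -2.0000]
Step 2: x=[6.8125 10.3125 17.8125 22.1250] v=[6.2500 -5.7500 1.2500 -1.5000]
Step 3: x=[7.5469 9.8750 17.3281 21.9609] v=[2.9375 -1.7500 -1.9375 -0.6563]
Step 4: x=[6.9766 10.7188 16.1387 21.9677] v=[-2.2813 3.3750 -4.7578 0.0273]
Max displacement = 2.1250

Answer: 2.1250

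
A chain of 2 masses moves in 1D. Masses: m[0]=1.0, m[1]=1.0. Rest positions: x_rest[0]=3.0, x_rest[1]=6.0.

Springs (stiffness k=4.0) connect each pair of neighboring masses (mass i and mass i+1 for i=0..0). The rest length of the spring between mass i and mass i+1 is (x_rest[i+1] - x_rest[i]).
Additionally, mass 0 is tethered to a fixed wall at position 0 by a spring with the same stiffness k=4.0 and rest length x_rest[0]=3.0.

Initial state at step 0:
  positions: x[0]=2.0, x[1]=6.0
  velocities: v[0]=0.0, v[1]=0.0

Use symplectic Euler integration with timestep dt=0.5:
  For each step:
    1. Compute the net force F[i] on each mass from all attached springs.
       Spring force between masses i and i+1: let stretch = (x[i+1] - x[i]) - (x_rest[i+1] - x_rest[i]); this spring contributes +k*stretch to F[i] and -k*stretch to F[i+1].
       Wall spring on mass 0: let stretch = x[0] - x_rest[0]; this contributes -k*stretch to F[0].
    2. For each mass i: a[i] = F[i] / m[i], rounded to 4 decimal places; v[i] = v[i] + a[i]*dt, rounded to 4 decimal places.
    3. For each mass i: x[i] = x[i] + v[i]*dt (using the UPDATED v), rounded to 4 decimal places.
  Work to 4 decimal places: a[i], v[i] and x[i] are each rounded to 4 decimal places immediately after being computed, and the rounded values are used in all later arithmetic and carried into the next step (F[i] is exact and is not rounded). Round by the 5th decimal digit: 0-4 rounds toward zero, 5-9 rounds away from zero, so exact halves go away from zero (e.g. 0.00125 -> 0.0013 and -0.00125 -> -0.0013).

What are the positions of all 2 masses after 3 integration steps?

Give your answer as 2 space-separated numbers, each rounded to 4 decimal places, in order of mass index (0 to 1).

Step 0: x=[2.0000 6.0000] v=[0.0000 0.0000]
Step 1: x=[4.0000 5.0000] v=[4.0000 -2.0000]
Step 2: x=[3.0000 6.0000] v=[-2.0000 2.0000]
Step 3: x=[2.0000 7.0000] v=[-2.0000 2.0000]

Answer: 2.0000 7.0000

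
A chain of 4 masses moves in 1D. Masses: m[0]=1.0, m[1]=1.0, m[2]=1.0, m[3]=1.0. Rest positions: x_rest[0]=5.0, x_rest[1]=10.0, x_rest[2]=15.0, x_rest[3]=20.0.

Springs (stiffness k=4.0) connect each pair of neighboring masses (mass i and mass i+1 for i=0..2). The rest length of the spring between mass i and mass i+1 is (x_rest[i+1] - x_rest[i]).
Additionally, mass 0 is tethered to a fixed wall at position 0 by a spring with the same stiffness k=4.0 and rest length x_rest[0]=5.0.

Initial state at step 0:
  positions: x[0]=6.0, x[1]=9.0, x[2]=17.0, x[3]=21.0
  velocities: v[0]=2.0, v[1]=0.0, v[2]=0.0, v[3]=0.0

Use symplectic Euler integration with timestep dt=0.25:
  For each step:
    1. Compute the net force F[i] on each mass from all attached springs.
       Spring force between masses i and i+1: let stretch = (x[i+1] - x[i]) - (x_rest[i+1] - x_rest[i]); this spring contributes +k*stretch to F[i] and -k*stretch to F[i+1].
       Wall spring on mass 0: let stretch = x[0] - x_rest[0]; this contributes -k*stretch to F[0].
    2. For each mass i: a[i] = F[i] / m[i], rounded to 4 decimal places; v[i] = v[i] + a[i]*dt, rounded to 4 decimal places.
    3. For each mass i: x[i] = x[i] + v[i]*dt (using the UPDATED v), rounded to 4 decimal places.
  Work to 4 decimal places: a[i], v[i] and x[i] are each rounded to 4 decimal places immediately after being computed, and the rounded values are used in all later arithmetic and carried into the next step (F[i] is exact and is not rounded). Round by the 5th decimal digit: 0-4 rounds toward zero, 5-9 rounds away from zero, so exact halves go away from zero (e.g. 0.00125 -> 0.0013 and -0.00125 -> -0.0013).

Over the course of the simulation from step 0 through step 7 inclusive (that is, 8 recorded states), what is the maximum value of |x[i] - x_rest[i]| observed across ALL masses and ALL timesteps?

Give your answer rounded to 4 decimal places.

Step 0: x=[6.0000 9.0000 17.0000 21.0000] v=[2.0000 0.0000 0.0000 0.0000]
Step 1: x=[5.7500 10.2500 16.0000 21.2500] v=[-1.0000 5.0000 -4.0000 1.0000]
Step 2: x=[5.1875 11.8125 14.8750 21.4375] v=[-2.2500 6.2500 -4.5000 0.7500]
Step 3: x=[4.9844 12.4844 14.6250 21.2344] v=[-0.8125 2.6875 -1.0000 -0.8125]
Step 4: x=[5.4102 11.8164 15.4922 20.6289] v=[1.7031 -2.6719 3.4688 -2.4219]
Step 5: x=[6.0850 10.4658 16.7246 19.9893] v=[2.6991 -5.4023 4.9297 -2.5586]
Step 6: x=[6.3337 9.5847 17.2085 19.7835] v=[0.9949 -3.5243 1.9356 -0.8233]
Step 7: x=[5.8118 9.7968 16.4302 20.1839] v=[-2.0878 0.8485 -3.1132 1.6017]
Max displacement = 2.4844

Answer: 2.4844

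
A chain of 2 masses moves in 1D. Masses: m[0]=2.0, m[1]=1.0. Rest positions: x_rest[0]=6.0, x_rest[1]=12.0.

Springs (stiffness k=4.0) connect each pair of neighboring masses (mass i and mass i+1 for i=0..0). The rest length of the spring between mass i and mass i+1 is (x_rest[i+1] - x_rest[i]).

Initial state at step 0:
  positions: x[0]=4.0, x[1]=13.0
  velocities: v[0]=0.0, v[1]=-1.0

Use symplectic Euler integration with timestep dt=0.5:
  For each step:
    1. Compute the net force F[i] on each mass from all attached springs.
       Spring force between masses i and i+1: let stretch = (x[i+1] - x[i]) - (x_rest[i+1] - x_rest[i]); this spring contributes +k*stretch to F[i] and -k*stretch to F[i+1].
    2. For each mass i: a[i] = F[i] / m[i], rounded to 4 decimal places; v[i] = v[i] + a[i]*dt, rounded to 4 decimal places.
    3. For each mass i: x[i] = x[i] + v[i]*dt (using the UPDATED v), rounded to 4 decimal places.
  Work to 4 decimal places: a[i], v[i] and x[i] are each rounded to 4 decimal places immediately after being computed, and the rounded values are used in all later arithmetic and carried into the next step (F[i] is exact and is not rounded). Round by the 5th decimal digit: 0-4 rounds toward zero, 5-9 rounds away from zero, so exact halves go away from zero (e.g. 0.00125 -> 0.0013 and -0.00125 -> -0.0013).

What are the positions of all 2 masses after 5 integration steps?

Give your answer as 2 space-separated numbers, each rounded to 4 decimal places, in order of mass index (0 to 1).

Step 0: x=[4.0000 13.0000] v=[0.0000 -1.0000]
Step 1: x=[5.5000 9.5000] v=[3.0000 -7.0000]
Step 2: x=[6.0000 8.0000] v=[1.0000 -3.0000]
Step 3: x=[4.5000 10.5000] v=[-3.0000 5.0000]
Step 4: x=[3.0000 13.0000] v=[-3.0000 5.0000]
Step 5: x=[3.5000 11.5000] v=[1.0000 -3.0000]

Answer: 3.5000 11.5000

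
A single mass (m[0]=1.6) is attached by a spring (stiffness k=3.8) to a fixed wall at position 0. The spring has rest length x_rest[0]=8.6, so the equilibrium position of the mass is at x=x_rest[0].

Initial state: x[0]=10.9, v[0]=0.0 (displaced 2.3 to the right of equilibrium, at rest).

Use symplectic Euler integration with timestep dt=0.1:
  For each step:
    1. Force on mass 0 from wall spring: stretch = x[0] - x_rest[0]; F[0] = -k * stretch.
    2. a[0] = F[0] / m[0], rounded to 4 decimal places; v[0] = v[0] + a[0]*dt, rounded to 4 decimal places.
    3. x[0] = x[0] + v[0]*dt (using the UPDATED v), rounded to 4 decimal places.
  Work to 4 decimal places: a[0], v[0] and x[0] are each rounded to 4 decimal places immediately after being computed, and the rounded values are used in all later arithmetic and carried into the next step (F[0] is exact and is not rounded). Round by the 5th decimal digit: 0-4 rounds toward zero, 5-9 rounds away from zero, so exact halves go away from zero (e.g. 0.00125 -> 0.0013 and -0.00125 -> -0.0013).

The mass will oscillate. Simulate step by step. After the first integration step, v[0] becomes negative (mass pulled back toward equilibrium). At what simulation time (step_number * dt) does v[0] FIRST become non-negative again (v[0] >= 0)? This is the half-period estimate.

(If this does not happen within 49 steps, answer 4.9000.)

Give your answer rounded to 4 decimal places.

Step 0: x=[10.9000] v=[0.0000]
Step 1: x=[10.8454] v=[-0.5463]
Step 2: x=[10.7374] v=[-1.0796]
Step 3: x=[10.5787] v=[-1.5872]
Step 4: x=[10.3730] v=[-2.0571]
Step 5: x=[10.1252] v=[-2.4782]
Step 6: x=[9.8412] v=[-2.8404]
Step 7: x=[9.5277] v=[-3.1352]
Step 8: x=[9.1922] v=[-3.3555]
Step 9: x=[8.8426] v=[-3.4962]
Step 10: x=[8.4872] v=[-3.5538]
Step 11: x=[8.1345] v=[-3.5270]
Step 12: x=[7.7929] v=[-3.4164]
Step 13: x=[7.4704] v=[-3.2247]
Step 14: x=[7.1748] v=[-2.9564]
Step 15: x=[6.9130] v=[-2.6179]
Step 16: x=[6.6913] v=[-2.2172]
Step 17: x=[6.5149] v=[-1.7639]
Step 18: x=[6.3880] v=[-1.2687]
Step 19: x=[6.3137] v=[-0.7434]
Step 20: x=[6.2937] v=[-0.2004]
Step 21: x=[6.3284] v=[0.3474]
First v>=0 after going negative at step 21, time=2.1000

Answer: 2.1000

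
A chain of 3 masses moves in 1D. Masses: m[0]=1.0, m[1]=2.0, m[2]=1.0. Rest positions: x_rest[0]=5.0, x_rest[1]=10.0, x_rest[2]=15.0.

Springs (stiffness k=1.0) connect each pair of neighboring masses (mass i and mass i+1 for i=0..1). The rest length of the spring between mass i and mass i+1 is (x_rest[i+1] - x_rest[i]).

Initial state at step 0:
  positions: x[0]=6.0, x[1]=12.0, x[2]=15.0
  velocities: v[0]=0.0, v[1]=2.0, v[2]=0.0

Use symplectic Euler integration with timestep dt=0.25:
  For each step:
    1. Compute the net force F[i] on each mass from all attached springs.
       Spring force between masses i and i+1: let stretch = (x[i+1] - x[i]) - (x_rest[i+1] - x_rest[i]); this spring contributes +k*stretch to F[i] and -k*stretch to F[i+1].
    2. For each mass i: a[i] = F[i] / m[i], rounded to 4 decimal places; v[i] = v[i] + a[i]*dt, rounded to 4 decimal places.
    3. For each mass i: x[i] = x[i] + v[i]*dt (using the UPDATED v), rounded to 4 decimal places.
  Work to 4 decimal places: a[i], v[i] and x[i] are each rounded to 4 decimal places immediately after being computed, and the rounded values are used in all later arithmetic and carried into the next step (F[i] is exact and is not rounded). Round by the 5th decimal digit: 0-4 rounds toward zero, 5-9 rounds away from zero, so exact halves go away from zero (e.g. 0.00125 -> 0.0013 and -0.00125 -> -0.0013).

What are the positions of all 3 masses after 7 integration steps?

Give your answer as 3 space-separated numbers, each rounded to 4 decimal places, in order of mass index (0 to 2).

Answer: 8.0873 12.7596 18.3940

Derivation:
Step 0: x=[6.0000 12.0000 15.0000] v=[0.0000 2.0000 0.0000]
Step 1: x=[6.0625 12.4063 15.1250] v=[0.2500 1.6250 0.5000]
Step 2: x=[6.2090 12.6993 15.3926] v=[0.5860 1.1719 1.0703]
Step 3: x=[6.4487 12.8736 15.8044] v=[0.9586 0.6973 1.6470]
Step 4: x=[6.7774 12.9387 16.3455] v=[1.3148 0.2605 2.1643]
Step 5: x=[7.1787 12.9178 16.9862] v=[1.6051 -0.0838 2.5626]
Step 6: x=[7.6262 12.8446 17.6851] v=[1.7899 -0.2927 2.7955]
Step 7: x=[8.0873 12.7596 18.3940] v=[1.8445 -0.3400 2.8354]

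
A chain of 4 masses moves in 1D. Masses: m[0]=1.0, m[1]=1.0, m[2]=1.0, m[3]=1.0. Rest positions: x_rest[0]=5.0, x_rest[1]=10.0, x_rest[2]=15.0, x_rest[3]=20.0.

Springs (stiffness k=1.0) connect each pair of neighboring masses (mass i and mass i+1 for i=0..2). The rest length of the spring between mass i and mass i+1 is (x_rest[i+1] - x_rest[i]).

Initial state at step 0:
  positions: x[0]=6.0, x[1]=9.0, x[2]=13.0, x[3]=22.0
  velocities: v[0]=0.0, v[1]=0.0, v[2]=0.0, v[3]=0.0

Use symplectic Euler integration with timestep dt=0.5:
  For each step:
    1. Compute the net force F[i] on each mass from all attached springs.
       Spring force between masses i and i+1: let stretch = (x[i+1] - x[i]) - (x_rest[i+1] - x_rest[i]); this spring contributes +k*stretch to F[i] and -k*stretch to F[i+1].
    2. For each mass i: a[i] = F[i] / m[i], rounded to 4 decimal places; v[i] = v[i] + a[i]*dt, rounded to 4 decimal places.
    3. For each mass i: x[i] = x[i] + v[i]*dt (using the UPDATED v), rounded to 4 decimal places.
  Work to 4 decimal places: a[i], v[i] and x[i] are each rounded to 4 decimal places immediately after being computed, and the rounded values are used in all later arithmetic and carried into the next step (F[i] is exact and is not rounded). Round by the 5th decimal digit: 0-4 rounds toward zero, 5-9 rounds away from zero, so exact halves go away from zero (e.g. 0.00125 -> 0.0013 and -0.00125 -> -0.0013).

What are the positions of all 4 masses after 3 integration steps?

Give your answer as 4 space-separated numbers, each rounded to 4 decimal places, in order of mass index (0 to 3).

Step 0: x=[6.0000 9.0000 13.0000 22.0000] v=[0.0000 0.0000 0.0000 0.0000]
Step 1: x=[5.5000 9.2500 14.2500 21.0000] v=[-1.0000 0.5000 2.5000 -2.0000]
Step 2: x=[4.6875 9.8125 15.9375 19.5625] v=[-1.6250 1.1250 3.3750 -2.8750]
Step 3: x=[3.9063 10.6250 17.0000 18.4688] v=[-1.5625 1.6250 2.1250 -2.1875]

Answer: 3.9063 10.6250 17.0000 18.4688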